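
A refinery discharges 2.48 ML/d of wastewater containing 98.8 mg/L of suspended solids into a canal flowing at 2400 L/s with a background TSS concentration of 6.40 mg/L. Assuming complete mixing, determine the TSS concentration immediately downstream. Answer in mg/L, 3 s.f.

2.48 ML/d = 0.0287 m³/s.
2400 L/s = 2.4 m³/s.
By mass balance at complete mixing, C = (0.0287·98.8 + 2.4·6.4) / (0.0287 + 2.4) = 18.2/2.429 = 7.492 mg/L.

7.49 mg/L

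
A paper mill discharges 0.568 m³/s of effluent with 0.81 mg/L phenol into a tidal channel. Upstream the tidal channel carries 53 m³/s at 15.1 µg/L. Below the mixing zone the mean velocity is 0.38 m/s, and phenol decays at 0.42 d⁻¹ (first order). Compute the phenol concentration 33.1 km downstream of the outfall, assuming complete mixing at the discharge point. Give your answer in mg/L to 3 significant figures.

15.1 µg/L = 0.0151 mg/L.
After complete mixing, C₀ = (0.568·0.81 + 53·0.0151) / 53.57 = 0.02353 mg/L.
Travel time t = 3.31e+04 m / 0.38 m/s = 8.711e+04 s = 1.008 d.
C = 0.02353·exp(−0.42·1.008) = 0.02353·0.6548 = 0.01541 mg/L.

0.0154 mg/L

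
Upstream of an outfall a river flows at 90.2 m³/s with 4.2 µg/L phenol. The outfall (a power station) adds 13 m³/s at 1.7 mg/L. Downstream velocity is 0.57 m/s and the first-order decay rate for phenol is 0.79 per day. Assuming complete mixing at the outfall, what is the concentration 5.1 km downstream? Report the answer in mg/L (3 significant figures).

0.201 mg/L

4.2 µg/L = 0.0042 mg/L.
After complete mixing, C₀ = (13·1.7 + 90.2·0.0042) / 103.2 = 0.2178 mg/L.
Travel time t = 5100 m / 0.57 m/s = 8947 s = 0.1036 d.
C = 0.2178·exp(−0.79·0.1036) = 0.2178·0.9214 = 0.2007 mg/L.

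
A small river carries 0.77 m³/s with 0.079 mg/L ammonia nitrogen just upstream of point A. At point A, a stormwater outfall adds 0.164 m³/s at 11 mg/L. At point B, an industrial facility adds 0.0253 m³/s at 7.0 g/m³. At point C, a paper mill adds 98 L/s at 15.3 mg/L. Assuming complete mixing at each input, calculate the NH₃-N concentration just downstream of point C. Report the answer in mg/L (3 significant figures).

3.35 mg/L

After input A: C = (0.77·0.079 + 0.164·11) / 0.934 = 1.997 mg/L.
After input B: C = (0.934·1.997 + 0.0253·7) / 0.9593 = 2.129 mg/L.
98 L/s = 0.098 m³/s.
After input C: C = (0.9593·2.129 + 0.098·15.3) / 1.057 = 3.349 mg/L.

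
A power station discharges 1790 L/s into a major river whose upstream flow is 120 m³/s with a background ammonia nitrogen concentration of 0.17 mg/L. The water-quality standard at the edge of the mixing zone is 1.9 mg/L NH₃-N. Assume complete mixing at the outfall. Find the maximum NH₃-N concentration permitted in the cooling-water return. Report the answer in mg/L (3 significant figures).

1790 L/s = 1.79 m³/s.
Mass balance: 1.9·121.8 = 1.79·Cₑ + 120·0.17.
Cₑ = (231.4 − 20.4) / 1.79 = 117.9 mg/L.

118 mg/L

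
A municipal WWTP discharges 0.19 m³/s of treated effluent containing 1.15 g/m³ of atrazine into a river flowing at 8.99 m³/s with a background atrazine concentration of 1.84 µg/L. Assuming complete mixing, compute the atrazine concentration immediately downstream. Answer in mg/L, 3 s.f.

1.84 µg/L = 0.00184 mg/L.
Conservation of mass across the mixing zone: C = (0.19·1.15 + 8.99·0.00184) / (0.19 + 8.99) = 0.235/9.18 = 0.0256 mg/L.

0.0256 mg/L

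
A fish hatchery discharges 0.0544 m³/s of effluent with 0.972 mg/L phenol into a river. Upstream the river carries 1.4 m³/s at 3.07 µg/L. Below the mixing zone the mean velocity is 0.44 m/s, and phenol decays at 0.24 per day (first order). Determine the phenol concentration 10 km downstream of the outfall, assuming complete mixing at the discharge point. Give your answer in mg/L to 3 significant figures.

0.0369 mg/L

3.07 µg/L = 0.00307 mg/L.
After complete mixing, C₀ = (0.0544·0.972 + 1.4·0.00307) / 1.454 = 0.03931 mg/L.
Travel time t = 1e+04 m / 0.44 m/s = 2.273e+04 s = 0.263 d.
C = 0.03931·exp(−0.24·0.263) = 0.03931·0.9388 = 0.03691 mg/L.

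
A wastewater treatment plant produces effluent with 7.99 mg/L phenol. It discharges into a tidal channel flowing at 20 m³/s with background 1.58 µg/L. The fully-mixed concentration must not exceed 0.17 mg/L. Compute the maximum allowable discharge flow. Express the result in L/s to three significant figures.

1.58 µg/L = 0.00158 mg/L.
Mass balance at complete mixing: C_std·(Q_w + Q_r) = Q_w·C_e + Q_r·C_b.
Rearranging, Q_w = Q_r·(C_std − C_b)/(C_e − C_std) = 20·(0.17 − 0.00158) / (7.99 − 0.17) = 0.4307 m³/s.
= 430.7 L/s.

431 L/s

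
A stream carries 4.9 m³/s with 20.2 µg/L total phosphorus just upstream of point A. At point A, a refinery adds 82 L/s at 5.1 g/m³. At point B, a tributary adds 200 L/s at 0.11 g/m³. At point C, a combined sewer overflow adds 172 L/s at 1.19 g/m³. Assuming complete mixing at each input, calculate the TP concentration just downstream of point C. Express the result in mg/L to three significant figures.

0.139 mg/L

20.2 µg/L = 0.0202 mg/L.
82 L/s = 0.082 m³/s.
After input A: C = (4.9·0.0202 + 0.082·5.1) / 4.982 = 0.1038 mg/L.
200 L/s = 0.2 m³/s.
After input B: C = (4.982·0.1038 + 0.2·0.11) / 5.182 = 0.104 mg/L.
172 L/s = 0.172 m³/s.
After input C: C = (5.182·0.104 + 0.172·1.19) / 5.354 = 0.1389 mg/L.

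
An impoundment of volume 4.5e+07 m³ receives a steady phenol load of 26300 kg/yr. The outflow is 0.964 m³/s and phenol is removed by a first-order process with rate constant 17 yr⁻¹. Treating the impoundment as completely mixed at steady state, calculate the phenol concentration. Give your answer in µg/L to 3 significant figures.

33.1 µg/L

Outflow Q = 0.964 m³/s × 3.156e+07 s/yr = 3.042e+07 m³/yr.
Steady-state CSTR mass balance: W = Q·C + k·V·C, so C = W/(Q + kV).
Q + kV = 3.042e+07 + 17·4.5e+07 = 7.954e+08 m³/yr.
C = 26300/7.954e+08 = 3.306e-05 kg/m³ = 0.03306 mg/L = 33.06 µg/L.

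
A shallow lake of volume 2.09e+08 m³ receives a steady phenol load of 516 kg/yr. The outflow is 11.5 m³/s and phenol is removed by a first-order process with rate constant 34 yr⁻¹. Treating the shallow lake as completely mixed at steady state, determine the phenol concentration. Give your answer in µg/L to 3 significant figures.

0.0691 µg/L

Outflow Q = 11.5 m³/s × 3.156e+07 s/yr = 3.629e+08 m³/yr.
Steady-state CSTR mass balance: W = Q·C + k·V·C, so C = W/(Q + kV).
Q + kV = 3.629e+08 + 34·2.09e+08 = 7.469e+09 m³/yr.
C = 516/7.469e+09 = 6.909e-08 kg/m³ = 6.909e-05 mg/L = 0.06909 µg/L.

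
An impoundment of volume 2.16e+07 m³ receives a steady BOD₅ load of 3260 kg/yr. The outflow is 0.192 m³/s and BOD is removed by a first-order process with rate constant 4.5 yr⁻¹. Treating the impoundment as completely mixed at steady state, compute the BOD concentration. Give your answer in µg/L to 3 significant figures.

31.6 µg/L

Outflow Q = 0.192 m³/s × 3.156e+07 s/yr = 6.059e+06 m³/yr.
Steady-state CSTR mass balance: W = Q·C + k·V·C, so C = W/(Q + kV).
Q + kV = 6.059e+06 + 4.5·2.16e+07 = 1.033e+08 m³/yr.
C = 3260/1.033e+08 = 3.157e-05 kg/m³ = 0.03157 mg/L = 31.57 µg/L.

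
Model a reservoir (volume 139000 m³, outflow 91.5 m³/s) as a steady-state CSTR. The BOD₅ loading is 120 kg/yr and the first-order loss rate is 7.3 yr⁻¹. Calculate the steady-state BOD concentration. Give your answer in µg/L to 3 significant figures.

0.0415 µg/L

Outflow Q = 91.5 m³/s × 3.156e+07 s/yr = 2.888e+09 m³/yr.
Steady-state CSTR mass balance: W = Q·C + k·V·C, so C = W/(Q + kV).
Q + kV = 2.888e+09 + 7.3·139000 = 2.889e+09 m³/yr.
C = 120/2.889e+09 = 4.154e-08 kg/m³ = 4.154e-05 mg/L = 0.04154 µg/L.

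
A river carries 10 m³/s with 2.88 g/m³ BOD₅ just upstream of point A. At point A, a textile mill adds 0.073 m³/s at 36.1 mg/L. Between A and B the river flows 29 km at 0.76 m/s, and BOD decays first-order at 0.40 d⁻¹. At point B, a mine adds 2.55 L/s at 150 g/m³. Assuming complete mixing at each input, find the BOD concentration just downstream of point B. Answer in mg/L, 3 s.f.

After input A: C = (10·2.88 + 0.073·36.1) / 10.07 = 3.121 mg/L.
Over the 29 km reach to input B (t = 3.816e+04 s = 0.4416 d), decay gives C = 3.121·exp(−0.40·0.4416) = 2.615 mg/L.
2.55 L/s = 0.00255 m³/s.
After input B: C = (10.07·2.615 + 0.00255·150) / 10.08 = 2.653 mg/L.

2.65 mg/L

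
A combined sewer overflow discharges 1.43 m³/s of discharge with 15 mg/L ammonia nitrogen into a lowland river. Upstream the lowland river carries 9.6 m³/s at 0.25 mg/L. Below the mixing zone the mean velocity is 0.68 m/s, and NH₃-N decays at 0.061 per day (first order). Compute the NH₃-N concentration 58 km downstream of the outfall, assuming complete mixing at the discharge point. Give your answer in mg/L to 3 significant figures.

2.04 mg/L

After complete mixing, C₀ = (1.43·15 + 9.6·0.25) / 11.03 = 2.162 mg/L.
Travel time t = 5.8e+04 m / 0.68 m/s = 8.529e+04 s = 0.9872 d.
C = 2.162·exp(−0.061·0.9872) = 2.162·0.9416 = 2.036 mg/L.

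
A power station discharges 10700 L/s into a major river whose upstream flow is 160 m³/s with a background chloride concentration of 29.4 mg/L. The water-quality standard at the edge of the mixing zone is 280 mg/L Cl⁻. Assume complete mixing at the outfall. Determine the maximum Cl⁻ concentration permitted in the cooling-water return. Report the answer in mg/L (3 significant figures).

10700 L/s = 10.7 m³/s.
Mass balance: 280·170.7 = 10.7·Cₑ + 160·29.4.
Cₑ = (4.78e+04 − 4704) / 10.7 = 4027 mg/L.

4030 mg/L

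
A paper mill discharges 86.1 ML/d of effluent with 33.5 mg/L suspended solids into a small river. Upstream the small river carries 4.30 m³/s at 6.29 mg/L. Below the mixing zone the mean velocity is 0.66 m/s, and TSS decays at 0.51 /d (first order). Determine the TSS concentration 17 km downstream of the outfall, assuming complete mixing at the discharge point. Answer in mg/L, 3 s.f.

9.80 mg/L

86.1 ML/d = 0.9965 m³/s.
After complete mixing, C₀ = (0.9965·33.5 + 4.3·6.29) / 5.297 = 11.41 mg/L.
Travel time t = 1.7e+04 m / 0.66 m/s = 2.576e+04 s = 0.2981 d.
C = 11.41·exp(−0.51·0.2981) = 11.41·0.859 = 9.8 mg/L.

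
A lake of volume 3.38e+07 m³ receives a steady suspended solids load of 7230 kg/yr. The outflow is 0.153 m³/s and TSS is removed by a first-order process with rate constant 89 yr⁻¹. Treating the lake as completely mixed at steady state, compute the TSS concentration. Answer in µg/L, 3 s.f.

2.40 µg/L

Outflow Q = 0.153 m³/s × 3.156e+07 s/yr = 4.828e+06 m³/yr.
Steady-state CSTR mass balance: W = Q·C + k·V·C, so C = W/(Q + kV).
Q + kV = 4.828e+06 + 89·3.38e+07 = 3.013e+09 m³/yr.
C = 7230/3.013e+09 = 2.4e-06 kg/m³ = 0.0024 mg/L = 2.4 µg/L.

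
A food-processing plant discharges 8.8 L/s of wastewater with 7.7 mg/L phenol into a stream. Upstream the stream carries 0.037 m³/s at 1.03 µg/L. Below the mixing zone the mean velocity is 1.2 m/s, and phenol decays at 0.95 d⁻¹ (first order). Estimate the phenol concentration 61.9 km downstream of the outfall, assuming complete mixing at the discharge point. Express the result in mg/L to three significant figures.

8.8 L/s = 0.0088 m³/s.
1.03 µg/L = 0.00103 mg/L.
After complete mixing, C₀ = (0.0088·7.7 + 0.037·0.00103) / 0.0458 = 1.48 mg/L.
Travel time t = 6.19e+04 m / 1.2 m/s = 5.158e+04 s = 0.597 d.
C = 1.48·exp(−0.95·0.597) = 1.48·0.5671 = 0.8395 mg/L.

0.840 mg/L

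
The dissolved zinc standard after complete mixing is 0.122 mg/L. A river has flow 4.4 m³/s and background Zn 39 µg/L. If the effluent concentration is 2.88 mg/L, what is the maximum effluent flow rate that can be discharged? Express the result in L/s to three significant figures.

132 L/s

39 µg/L = 0.039 mg/L.
Mass balance at complete mixing: C_std·(Q_w + Q_r) = Q_w·C_e + Q_r·C_b.
Rearranging, Q_w = Q_r·(C_std − C_b)/(C_e − C_std) = 4.4·(0.122 − 0.039) / (2.88 − 0.122) = 0.1324 m³/s.
= 132.4 L/s.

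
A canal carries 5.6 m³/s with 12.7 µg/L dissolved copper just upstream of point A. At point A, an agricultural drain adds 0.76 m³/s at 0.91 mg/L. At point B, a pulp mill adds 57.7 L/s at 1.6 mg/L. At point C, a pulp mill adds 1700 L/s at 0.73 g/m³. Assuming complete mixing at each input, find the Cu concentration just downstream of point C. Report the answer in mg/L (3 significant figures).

0.258 mg/L

12.7 µg/L = 0.0127 mg/L.
After input A: C = (5.6·0.0127 + 0.76·0.91) / 6.36 = 0.1199 mg/L.
57.7 L/s = 0.0577 m³/s.
After input B: C = (6.36·0.1199 + 0.0577·1.6) / 6.418 = 0.1332 mg/L.
1700 L/s = 1.7 m³/s.
After input C: C = (6.418·0.1332 + 1.7·0.73) / 8.118 = 0.2582 mg/L.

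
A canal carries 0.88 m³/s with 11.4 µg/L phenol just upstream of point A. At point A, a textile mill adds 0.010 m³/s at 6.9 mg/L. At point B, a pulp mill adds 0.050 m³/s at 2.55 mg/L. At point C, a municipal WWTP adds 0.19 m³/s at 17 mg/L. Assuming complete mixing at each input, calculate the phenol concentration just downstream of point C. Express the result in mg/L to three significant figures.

11.4 µg/L = 0.0114 mg/L.
After input A: C = (0.88·0.0114 + 0.01·6.9) / 0.89 = 0.0888 mg/L.
After input B: C = (0.89·0.0888 + 0.05·2.55) / 0.94 = 0.2197 mg/L.
After input C: C = (0.94·0.2197 + 0.19·17) / 1.13 = 3.041 mg/L.

3.04 mg/L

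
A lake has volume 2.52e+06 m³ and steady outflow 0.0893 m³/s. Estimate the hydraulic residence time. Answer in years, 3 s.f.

0.894 yr

Q = 0.0893 m³/s × 3.156e+07 s/yr = 2.818e+06 m³/yr.
Hydraulic residence time τ = V/Q = 2.52e+06/2.818e+06 = 0.8942 yr.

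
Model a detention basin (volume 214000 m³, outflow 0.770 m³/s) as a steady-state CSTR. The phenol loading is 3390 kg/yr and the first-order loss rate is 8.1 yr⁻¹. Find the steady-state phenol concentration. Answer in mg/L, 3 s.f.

Outflow Q = 0.770 m³/s × 3.156e+07 s/yr = 2.43e+07 m³/yr.
Steady-state CSTR mass balance: W = Q·C + k·V·C, so C = W/(Q + kV).
Q + kV = 2.43e+07 + 8.1·214000 = 2.603e+07 m³/yr.
C = 3390/2.603e+07 = 0.0001302 kg/m³ = 0.1302 mg/L.

0.130 mg/L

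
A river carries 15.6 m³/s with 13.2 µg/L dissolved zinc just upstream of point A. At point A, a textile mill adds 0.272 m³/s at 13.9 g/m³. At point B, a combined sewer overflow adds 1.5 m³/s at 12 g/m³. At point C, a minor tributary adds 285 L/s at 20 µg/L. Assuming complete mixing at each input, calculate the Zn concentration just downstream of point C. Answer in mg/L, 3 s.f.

13.2 µg/L = 0.0132 mg/L.
After input A: C = (15.6·0.0132 + 0.272·13.9) / 15.87 = 0.2512 mg/L.
After input B: C = (15.87·0.2512 + 1.5·12) / 17.37 = 1.266 mg/L.
285 L/s = 0.285 m³/s.
20 µg/L = 0.02 mg/L.
After input C: C = (17.37·1.266 + 0.285·0.02) / 17.66 = 1.246 mg/L.

1.25 mg/L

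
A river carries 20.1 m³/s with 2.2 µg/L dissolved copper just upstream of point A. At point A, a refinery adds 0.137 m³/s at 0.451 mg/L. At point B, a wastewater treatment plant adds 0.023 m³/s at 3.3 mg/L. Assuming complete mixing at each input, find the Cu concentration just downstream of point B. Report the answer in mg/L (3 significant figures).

0.00898 mg/L

2.2 µg/L = 0.0022 mg/L.
After input A: C = (20.1·0.0022 + 0.137·0.451) / 20.24 = 0.005238 mg/L.
After input B: C = (20.24·0.005238 + 0.023·3.3) / 20.26 = 0.008979 mg/L.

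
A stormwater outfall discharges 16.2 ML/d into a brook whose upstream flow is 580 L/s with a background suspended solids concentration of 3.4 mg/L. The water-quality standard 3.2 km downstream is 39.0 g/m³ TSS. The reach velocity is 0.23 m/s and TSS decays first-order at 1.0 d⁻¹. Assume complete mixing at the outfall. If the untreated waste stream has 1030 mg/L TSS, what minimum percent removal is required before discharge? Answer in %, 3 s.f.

16.2 ML/d = 0.1875 m³/s.
580 L/s = 0.58 m³/s.
Travel time to the compliance point: t = 3200/0.23 = 1.391e+04 s = 0.161 d; decay factor exp(−1.0·0.161) = 0.8513.
So the concentration just after mixing may be at most 39/0.8513 = 45.81 mg/L.
Mass balance: 45.81·0.7675 = 0.1875·Cₑ + 0.58·3.4.
Cₑ = (35.16 − 1.972) / 0.1875 = 177 mg/L.
Required removal = 1 − 177/1030 = 82.81 %.

82.8 %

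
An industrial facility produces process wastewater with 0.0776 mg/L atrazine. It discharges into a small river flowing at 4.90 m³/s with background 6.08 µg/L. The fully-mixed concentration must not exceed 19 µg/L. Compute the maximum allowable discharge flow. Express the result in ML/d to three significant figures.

6.08 µg/L = 0.00608 mg/L.
19 µg/L = 0.019 mg/L.
Mass balance at complete mixing: C_std·(Q_w + Q_r) = Q_w·C_e + Q_r·C_b.
Rearranging, Q_w = Q_r·(C_std − C_b)/(C_e − C_std) = 4.90·(0.019 − 0.00608) / (0.0776 − 0.019) = 1.08 m³/s.
= 93.34 ML/d.

93.3 ML/d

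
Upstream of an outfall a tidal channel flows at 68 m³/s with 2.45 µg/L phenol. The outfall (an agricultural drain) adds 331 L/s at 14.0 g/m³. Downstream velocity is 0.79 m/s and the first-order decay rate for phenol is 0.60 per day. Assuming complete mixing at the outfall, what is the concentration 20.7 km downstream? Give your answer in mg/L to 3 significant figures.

0.0586 mg/L

331 L/s = 0.331 m³/s.
2.45 µg/L = 0.00245 mg/L.
After complete mixing, C₀ = (0.331·14 + 68·0.00245) / 68.33 = 0.07026 mg/L.
Travel time t = 2.07e+04 m / 0.79 m/s = 2.62e+04 s = 0.3033 d.
C = 0.07026·exp(−0.60·0.3033) = 0.07026·0.8336 = 0.05857 mg/L.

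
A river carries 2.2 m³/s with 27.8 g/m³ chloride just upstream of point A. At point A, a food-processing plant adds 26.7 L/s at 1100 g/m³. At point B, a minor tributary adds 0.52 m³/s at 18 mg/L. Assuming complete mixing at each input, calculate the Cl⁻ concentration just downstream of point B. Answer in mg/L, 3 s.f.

26.7 L/s = 0.0267 m³/s.
After input A: C = (2.2·27.8 + 0.0267·1100) / 2.227 = 40.66 mg/L.
After input B: C = (2.227·40.66 + 0.52·18) / 2.747 = 36.37 mg/L.

36.4 mg/L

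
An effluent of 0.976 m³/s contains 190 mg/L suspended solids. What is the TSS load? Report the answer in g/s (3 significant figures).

Mass flux = Q·C = 0.976 m³/s × 190 g/m³ = 185.4 g/s.

185 g/s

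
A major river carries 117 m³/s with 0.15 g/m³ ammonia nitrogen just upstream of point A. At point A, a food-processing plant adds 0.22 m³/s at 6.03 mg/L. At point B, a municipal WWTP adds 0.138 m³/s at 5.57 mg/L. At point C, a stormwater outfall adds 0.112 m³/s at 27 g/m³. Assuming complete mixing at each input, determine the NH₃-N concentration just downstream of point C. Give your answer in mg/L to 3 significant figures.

After input A: C = (117·0.15 + 0.22·6.03) / 117.2 = 0.161 mg/L.
After input B: C = (117.2·0.161 + 0.138·5.57) / 117.4 = 0.1674 mg/L.
After input C: C = (117.4·0.1674 + 0.112·27) / 117.5 = 0.193 mg/L.

0.193 mg/L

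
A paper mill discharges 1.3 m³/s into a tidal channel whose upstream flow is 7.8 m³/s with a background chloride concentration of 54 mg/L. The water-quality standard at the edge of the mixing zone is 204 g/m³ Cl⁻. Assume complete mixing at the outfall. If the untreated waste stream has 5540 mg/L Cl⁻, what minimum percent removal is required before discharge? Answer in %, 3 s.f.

Mass balance: 204·9.1 = 1.3·Cₑ + 7.8·54.
Cₑ = (1856 − 421.2) / 1.3 = 1104 mg/L.
Required removal = 1 − 1104/5540 = 80.07 %.

80.1 %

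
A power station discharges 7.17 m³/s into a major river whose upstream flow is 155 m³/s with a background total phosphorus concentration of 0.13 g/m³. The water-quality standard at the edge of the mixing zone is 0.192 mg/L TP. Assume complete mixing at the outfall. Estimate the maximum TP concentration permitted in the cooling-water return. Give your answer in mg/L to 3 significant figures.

1.53 mg/L

Mass balance: 0.192·162.2 = 7.17·Cₑ + 155·0.13.
Cₑ = (31.14 − 20.15) / 7.17 = 1.532 mg/L.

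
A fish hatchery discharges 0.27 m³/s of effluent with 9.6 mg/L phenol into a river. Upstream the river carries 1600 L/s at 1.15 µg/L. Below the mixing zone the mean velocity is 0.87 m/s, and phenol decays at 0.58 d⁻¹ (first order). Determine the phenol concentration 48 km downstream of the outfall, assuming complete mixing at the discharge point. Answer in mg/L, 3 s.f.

0.958 mg/L

1600 L/s = 1.6 m³/s.
1.15 µg/L = 0.00115 mg/L.
After complete mixing, C₀ = (0.27·9.6 + 1.6·0.00115) / 1.87 = 1.387 mg/L.
Travel time t = 4.8e+04 m / 0.87 m/s = 5.517e+04 s = 0.6386 d.
C = 1.387·exp(−0.58·0.6386) = 1.387·0.6905 = 0.9577 mg/L.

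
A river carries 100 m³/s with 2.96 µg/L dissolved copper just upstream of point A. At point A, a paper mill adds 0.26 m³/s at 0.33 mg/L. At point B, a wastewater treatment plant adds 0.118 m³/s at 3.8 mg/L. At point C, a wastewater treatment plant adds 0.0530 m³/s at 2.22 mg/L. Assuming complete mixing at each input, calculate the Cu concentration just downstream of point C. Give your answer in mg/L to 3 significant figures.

2.96 µg/L = 0.00296 mg/L.
After input A: C = (100·0.00296 + 0.26·0.33) / 100.3 = 0.003808 mg/L.
After input B: C = (100.3·0.003808 + 0.118·3.8) / 100.4 = 0.008271 mg/L.
After input C: C = (100.4·0.008271 + 0.053·2.22) / 100.4 = 0.009438 mg/L.

0.00944 mg/L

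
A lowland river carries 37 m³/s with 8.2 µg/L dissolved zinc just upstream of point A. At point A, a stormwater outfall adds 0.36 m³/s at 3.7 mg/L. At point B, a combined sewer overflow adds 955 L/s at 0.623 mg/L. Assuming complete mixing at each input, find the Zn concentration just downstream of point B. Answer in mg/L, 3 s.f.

8.2 µg/L = 0.0082 mg/L.
After input A: C = (37·0.0082 + 0.36·3.7) / 37.36 = 0.04377 mg/L.
955 L/s = 0.955 m³/s.
After input B: C = (37.36·0.04377 + 0.955·0.623) / 38.31 = 0.05821 mg/L.

0.0582 mg/L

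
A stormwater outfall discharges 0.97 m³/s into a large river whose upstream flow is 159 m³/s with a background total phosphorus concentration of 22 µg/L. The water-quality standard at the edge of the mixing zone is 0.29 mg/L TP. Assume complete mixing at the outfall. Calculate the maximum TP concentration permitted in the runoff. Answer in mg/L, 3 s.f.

44.2 mg/L

22 µg/L = 0.022 mg/L.
Mass balance: 0.29·160 = 0.97·Cₑ + 159·0.022.
Cₑ = (46.39 − 3.498) / 0.97 = 44.22 mg/L.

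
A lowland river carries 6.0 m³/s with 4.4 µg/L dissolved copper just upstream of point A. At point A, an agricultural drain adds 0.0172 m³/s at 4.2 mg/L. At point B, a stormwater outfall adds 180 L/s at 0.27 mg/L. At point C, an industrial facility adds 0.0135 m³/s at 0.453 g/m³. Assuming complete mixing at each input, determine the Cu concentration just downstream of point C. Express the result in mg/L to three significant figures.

4.4 µg/L = 0.0044 mg/L.
After input A: C = (6·0.0044 + 0.0172·4.2) / 6.017 = 0.01639 mg/L.
180 L/s = 0.18 m³/s.
After input B: C = (6.017·0.01639 + 0.18·0.27) / 6.197 = 0.02376 mg/L.
After input C: C = (6.197·0.02376 + 0.0135·0.453) / 6.211 = 0.02469 mg/L.

0.0247 mg/L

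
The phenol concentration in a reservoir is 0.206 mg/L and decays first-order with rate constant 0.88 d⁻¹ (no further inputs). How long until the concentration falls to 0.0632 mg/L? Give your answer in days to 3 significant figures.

t = ln(C₀/C)/k = ln(0.206/0.0632)/0.88 = 1.182/0.88 = 1.343 d.

1.34 d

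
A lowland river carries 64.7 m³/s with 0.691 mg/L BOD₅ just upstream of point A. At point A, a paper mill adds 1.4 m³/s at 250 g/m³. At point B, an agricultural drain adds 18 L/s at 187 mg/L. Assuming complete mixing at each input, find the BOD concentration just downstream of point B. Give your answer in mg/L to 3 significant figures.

6.02 mg/L

After input A: C = (64.7·0.691 + 1.4·250) / 66.1 = 5.971 mg/L.
18 L/s = 0.018 m³/s.
After input B: C = (66.1·5.971 + 0.018·187) / 66.12 = 6.021 mg/L.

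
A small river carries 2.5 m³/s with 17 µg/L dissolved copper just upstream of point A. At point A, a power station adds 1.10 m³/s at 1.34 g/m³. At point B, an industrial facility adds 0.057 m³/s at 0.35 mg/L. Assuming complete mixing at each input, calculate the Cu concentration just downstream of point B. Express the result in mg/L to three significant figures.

0.420 mg/L

17 µg/L = 0.017 mg/L.
After input A: C = (2.5·0.017 + 1.1·1.34) / 3.6 = 0.4213 mg/L.
After input B: C = (3.6·0.4213 + 0.057·0.35) / 3.657 = 0.4201 mg/L.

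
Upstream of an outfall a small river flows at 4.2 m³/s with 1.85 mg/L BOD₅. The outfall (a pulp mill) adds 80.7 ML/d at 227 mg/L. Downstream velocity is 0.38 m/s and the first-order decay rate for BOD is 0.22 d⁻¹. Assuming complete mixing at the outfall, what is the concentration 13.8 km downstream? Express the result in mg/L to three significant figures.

39.0 mg/L

80.7 ML/d = 0.934 m³/s.
After complete mixing, C₀ = (0.934·227 + 4.2·1.85) / 5.134 = 42.81 mg/L.
Travel time t = 1.38e+04 m / 0.38 m/s = 3.632e+04 s = 0.4203 d.
C = 42.81·exp(−0.22·0.4203) = 42.81·0.9117 = 39.03 mg/L.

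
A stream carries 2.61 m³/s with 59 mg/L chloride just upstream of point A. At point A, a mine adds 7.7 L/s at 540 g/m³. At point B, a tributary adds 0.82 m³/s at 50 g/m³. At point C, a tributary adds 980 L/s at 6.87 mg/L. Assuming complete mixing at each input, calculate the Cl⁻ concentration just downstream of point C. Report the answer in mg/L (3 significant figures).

46.6 mg/L

7.7 L/s = 0.0077 m³/s.
After input A: C = (2.61·59 + 0.0077·540) / 2.618 = 60.41 mg/L.
After input B: C = (2.618·60.41 + 0.82·50) / 3.438 = 57.93 mg/L.
980 L/s = 0.98 m³/s.
After input C: C = (3.438·57.93 + 0.98·6.87) / 4.418 = 46.6 mg/L.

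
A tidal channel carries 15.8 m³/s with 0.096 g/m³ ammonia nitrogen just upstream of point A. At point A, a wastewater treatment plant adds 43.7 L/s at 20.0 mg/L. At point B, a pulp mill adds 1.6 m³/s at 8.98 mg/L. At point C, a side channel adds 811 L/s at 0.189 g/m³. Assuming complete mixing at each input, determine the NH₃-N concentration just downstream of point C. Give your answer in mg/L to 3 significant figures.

0.926 mg/L

43.7 L/s = 0.0437 m³/s.
After input A: C = (15.8·0.096 + 0.0437·20) / 15.84 = 0.1509 mg/L.
After input B: C = (15.84·0.1509 + 1.6·8.98) / 17.44 = 0.9607 mg/L.
811 L/s = 0.811 m³/s.
After input C: C = (17.44·0.9607 + 0.811·0.189) / 18.25 = 0.9265 mg/L.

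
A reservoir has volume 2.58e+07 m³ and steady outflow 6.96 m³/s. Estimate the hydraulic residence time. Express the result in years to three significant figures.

0.117 yr

Q = 6.96 m³/s × 3.156e+07 s/yr = 2.196e+08 m³/yr.
Hydraulic residence time τ = V/Q = 2.58e+07/2.196e+08 = 0.1175 yr.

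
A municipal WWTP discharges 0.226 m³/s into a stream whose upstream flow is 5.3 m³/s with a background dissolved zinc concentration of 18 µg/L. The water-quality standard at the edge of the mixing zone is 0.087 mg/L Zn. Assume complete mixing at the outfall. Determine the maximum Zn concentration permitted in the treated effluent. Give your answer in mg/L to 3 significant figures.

1.71 mg/L

18 µg/L = 0.018 mg/L.
Mass balance: 0.087·5.526 = 0.226·Cₑ + 5.3·0.018.
Cₑ = (0.4808 − 0.0954) / 0.226 = 1.705 mg/L.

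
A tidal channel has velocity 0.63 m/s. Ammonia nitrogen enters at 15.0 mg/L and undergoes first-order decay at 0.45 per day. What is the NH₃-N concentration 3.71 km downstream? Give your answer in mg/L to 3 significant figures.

14.5 mg/L

Travel time t = 3.71 km / 0.63 m/s = 3710/0.63 = 5889 s = 0.06816 d.
First-order decay: C = 15.0·exp(−0.45·0.06816) = 15.0·0.9698 = 14.55 mg/L.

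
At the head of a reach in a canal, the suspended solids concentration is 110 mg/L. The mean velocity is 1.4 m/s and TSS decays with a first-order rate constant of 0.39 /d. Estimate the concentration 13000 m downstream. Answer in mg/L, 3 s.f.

105 mg/L

Travel time t = 13000 m / 1.4 m/s = 1.3e+04/1.4 = 9286 s = 0.1075 d.
First-order decay: C = 110·exp(−0.39·0.1075) = 110·0.959 = 105.5 mg/L.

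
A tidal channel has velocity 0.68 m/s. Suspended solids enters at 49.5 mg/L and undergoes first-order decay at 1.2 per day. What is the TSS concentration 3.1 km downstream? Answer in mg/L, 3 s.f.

Travel time t = 3.1 km / 0.68 m/s = 3100/0.68 = 4559 s = 0.05276 d.
First-order decay: C = 49.5·exp(−1.2·0.05276) = 49.5·0.9386 = 46.46 mg/L.

46.5 mg/L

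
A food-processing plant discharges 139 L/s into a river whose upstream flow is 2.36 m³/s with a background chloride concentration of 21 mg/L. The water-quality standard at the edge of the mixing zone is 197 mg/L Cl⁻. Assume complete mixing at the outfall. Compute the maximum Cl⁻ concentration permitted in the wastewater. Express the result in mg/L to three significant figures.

139 L/s = 0.139 m³/s.
Mass balance: 197·2.499 = 0.139·Cₑ + 2.36·21.
Cₑ = (492.3 − 49.56) / 0.139 = 3185 mg/L.

3190 mg/L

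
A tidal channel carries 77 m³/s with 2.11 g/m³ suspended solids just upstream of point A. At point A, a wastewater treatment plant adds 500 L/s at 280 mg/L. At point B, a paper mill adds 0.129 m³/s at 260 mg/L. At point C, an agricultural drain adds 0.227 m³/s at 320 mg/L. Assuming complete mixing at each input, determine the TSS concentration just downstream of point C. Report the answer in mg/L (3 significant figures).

5.25 mg/L

500 L/s = 0.5 m³/s.
After input A: C = (77·2.11 + 0.5·280) / 77.5 = 3.903 mg/L.
After input B: C = (77.5·3.903 + 0.129·260) / 77.63 = 4.328 mg/L.
After input C: C = (77.63·4.328 + 0.227·320) / 77.86 = 5.249 mg/L.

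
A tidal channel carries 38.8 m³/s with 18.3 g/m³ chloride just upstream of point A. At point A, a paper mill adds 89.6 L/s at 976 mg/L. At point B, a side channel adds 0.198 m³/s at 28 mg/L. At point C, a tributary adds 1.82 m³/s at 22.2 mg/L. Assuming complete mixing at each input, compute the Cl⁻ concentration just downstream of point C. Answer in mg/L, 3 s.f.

20.6 mg/L

89.6 L/s = 0.0896 m³/s.
After input A: C = (38.8·18.3 + 0.0896·976) / 38.89 = 20.51 mg/L.
After input B: C = (38.89·20.51 + 0.198·28) / 39.09 = 20.54 mg/L.
After input C: C = (39.09·20.54 + 1.82·22.2) / 40.91 = 20.62 mg/L.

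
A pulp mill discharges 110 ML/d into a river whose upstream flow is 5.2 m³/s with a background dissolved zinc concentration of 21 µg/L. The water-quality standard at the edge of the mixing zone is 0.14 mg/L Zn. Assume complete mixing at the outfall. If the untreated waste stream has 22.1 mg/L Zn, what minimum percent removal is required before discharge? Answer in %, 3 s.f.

97.2 %

110 ML/d = 1.273 m³/s.
21 µg/L = 0.021 mg/L.
Mass balance: 0.14·6.473 = 1.273·Cₑ + 5.2·0.021.
Cₑ = (0.9062 − 0.1092) / 1.273 = 0.626 mg/L.
Required removal = 1 − 0.626/22.1 = 97.17 %.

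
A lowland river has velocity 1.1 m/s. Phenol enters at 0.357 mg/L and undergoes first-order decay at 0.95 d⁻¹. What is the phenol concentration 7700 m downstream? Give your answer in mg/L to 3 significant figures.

0.331 mg/L

Travel time t = 7700 m / 1.1 m/s = 7700/1.1 = 7000 s = 0.08102 d.
First-order decay: C = 0.357·exp(−0.95·0.08102) = 0.357·0.9259 = 0.3306 mg/L.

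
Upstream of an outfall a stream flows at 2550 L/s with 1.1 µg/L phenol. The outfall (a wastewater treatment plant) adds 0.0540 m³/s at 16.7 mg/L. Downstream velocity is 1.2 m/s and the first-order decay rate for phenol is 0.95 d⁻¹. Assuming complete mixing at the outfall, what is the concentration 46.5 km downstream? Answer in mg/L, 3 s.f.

2550 L/s = 2.55 m³/s.
1.1 µg/L = 0.0011 mg/L.
After complete mixing, C₀ = (0.054·16.7 + 2.55·0.0011) / 2.604 = 0.3474 mg/L.
Travel time t = 4.65e+04 m / 1.2 m/s = 3.875e+04 s = 0.4485 d.
C = 0.3474·exp(−0.95·0.4485) = 0.3474·0.6531 = 0.2269 mg/L.

0.227 mg/L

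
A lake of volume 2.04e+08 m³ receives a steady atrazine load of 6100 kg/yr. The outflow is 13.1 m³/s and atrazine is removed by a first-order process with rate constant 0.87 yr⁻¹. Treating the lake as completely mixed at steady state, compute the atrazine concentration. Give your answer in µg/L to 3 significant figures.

10.3 µg/L

Outflow Q = 13.1 m³/s × 3.156e+07 s/yr = 4.134e+08 m³/yr.
Steady-state CSTR mass balance: W = Q·C + k·V·C, so C = W/(Q + kV).
Q + kV = 4.134e+08 + 0.87·2.04e+08 = 5.909e+08 m³/yr.
C = 6100/5.909e+08 = 1.032e-05 kg/m³ = 0.01032 mg/L = 10.32 µg/L.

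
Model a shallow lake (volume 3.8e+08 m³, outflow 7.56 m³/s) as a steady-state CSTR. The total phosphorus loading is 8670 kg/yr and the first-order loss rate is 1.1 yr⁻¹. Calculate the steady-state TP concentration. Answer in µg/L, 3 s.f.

Outflow Q = 7.56 m³/s × 3.156e+07 s/yr = 2.386e+08 m³/yr.
Steady-state CSTR mass balance: W = Q·C + k·V·C, so C = W/(Q + kV).
Q + kV = 2.386e+08 + 1.1·3.8e+08 = 6.566e+08 m³/yr.
C = 8670/6.566e+08 = 1.32e-05 kg/m³ = 0.0132 mg/L = 13.2 µg/L.

13.2 µg/L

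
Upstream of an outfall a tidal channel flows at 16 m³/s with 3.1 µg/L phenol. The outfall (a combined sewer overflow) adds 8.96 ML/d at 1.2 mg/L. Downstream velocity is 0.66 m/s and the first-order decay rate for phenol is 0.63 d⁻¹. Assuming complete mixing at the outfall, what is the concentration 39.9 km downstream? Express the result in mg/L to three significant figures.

8.96 ML/d = 0.1037 m³/s.
3.1 µg/L = 0.0031 mg/L.
After complete mixing, C₀ = (0.1037·1.2 + 16·0.0031) / 16.1 = 0.01081 mg/L.
Travel time t = 3.99e+04 m / 0.66 m/s = 6.045e+04 s = 0.6997 d.
C = 0.01081·exp(−0.63·0.6997) = 0.01081·0.6435 = 0.006955 mg/L.

0.00695 mg/L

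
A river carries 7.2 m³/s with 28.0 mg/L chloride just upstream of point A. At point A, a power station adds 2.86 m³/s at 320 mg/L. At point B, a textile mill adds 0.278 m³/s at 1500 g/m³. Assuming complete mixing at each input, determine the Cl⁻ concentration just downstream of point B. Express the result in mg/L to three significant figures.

After input A: C = (7.2·28 + 2.86·320) / 10.06 = 111 mg/L.
After input B: C = (10.06·111 + 0.278·1500) / 10.34 = 148.4 mg/L.

148 mg/L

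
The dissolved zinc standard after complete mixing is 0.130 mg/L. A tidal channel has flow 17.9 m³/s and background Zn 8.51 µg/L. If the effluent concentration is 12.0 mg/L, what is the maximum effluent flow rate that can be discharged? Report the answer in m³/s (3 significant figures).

0.183 m³/s

8.51 µg/L = 0.00851 mg/L.
Mass balance at complete mixing: C_std·(Q_w + Q_r) = Q_w·C_e + Q_r·C_b.
Rearranging, Q_w = Q_r·(C_std − C_b)/(C_e − C_std) = 17.9·(0.13 − 0.00851) / (12 − 0.13) = 0.1832 m³/s.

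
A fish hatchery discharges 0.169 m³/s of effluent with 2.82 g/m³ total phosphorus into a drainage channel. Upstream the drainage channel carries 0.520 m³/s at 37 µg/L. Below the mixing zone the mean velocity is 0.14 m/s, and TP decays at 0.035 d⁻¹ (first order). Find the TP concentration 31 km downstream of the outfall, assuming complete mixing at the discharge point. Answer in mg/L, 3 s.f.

0.658 mg/L

37 µg/L = 0.037 mg/L.
After complete mixing, C₀ = (0.169·2.82 + 0.52·0.037) / 0.689 = 0.7196 mg/L.
Travel time t = 3.1e+04 m / 0.14 m/s = 2.214e+05 s = 2.563 d.
C = 0.7196·exp(−0.035·2.563) = 0.7196·0.9142 = 0.6579 mg/L.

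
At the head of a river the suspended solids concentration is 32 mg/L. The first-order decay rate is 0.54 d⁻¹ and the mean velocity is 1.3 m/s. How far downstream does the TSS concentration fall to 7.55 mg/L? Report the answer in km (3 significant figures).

300 km

From C = C₀·e^(−kt), t = ln(C₀/C)/k = ln(32/7.55)/0.54 = 1.444/0.54 = 2.674 d.
Distance = v·t = 1.3 m/s × 2.311e+05 s = 3.004e+05 m = 300.4 km.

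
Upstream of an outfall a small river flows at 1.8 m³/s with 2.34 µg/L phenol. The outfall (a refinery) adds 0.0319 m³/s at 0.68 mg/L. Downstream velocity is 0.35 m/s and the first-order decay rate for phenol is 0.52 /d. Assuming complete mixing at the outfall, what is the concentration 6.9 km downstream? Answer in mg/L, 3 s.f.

2.34 µg/L = 0.00234 mg/L.
After complete mixing, C₀ = (0.0319·0.68 + 1.8·0.00234) / 1.832 = 0.01414 mg/L.
Travel time t = 6900 m / 0.35 m/s = 1.971e+04 s = 0.2282 d.
C = 0.01414·exp(−0.52·0.2282) = 0.01414·0.8881 = 0.01256 mg/L.

0.0126 mg/L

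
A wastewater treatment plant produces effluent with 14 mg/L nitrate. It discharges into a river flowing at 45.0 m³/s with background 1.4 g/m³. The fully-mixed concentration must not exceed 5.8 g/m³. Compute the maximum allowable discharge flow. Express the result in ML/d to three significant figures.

Mass balance at complete mixing: C_std·(Q_w + Q_r) = Q_w·C_e + Q_r·C_b.
Rearranging, Q_w = Q_r·(C_std − C_b)/(C_e − C_std) = 45.0·(5.8 − 1.4) / (14 − 5.8) = 24.15 m³/s.
= 2086 ML/d.

2090 ML/d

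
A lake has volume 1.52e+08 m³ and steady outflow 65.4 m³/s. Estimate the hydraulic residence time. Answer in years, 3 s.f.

0.0736 yr

Q = 65.4 m³/s × 3.156e+07 s/yr = 2.064e+09 m³/yr.
Hydraulic residence time τ = V/Q = 1.52e+08/2.064e+09 = 0.07365 yr.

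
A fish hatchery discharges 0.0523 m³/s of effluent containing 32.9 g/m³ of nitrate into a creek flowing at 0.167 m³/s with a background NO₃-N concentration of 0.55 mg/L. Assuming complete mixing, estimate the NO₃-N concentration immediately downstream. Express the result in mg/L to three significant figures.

8.27 mg/L

Conservation of mass across the mixing zone: C = (0.0523·32.9 + 0.167·0.55) / (0.0523 + 0.167) = 1.813/0.2193 = 8.265 mg/L.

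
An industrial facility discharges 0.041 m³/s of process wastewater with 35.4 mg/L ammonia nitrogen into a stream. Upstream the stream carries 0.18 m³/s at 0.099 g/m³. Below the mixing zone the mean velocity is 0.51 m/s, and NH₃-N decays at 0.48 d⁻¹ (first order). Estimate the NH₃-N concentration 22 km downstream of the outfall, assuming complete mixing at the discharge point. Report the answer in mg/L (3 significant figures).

After complete mixing, C₀ = (0.041·35.4 + 0.18·0.099) / 0.221 = 6.648 mg/L.
Travel time t = 2.2e+04 m / 0.51 m/s = 4.314e+04 s = 0.4993 d.
C = 6.648·exp(−0.48·0.4993) = 6.648·0.7869 = 5.231 mg/L.

5.23 mg/L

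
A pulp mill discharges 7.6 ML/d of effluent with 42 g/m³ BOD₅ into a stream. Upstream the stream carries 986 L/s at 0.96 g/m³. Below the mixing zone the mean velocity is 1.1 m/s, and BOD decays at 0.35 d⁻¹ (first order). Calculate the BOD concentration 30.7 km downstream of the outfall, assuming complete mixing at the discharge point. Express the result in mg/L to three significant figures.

3.86 mg/L

7.6 ML/d = 0.08796 m³/s.
986 L/s = 0.986 m³/s.
After complete mixing, C₀ = (0.08796·42 + 0.986·0.96) / 1.074 = 4.321 mg/L.
Travel time t = 3.07e+04 m / 1.1 m/s = 2.791e+04 s = 0.323 d.
C = 4.321·exp(−0.35·0.323) = 4.321·0.8931 = 3.859 mg/L.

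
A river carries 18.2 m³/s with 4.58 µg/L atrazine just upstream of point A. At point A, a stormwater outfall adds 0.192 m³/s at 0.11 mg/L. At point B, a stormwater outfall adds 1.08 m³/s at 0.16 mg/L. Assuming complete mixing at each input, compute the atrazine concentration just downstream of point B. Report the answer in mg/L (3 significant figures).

0.0142 mg/L

4.58 µg/L = 0.00458 mg/L.
After input A: C = (18.2·0.00458 + 0.192·0.11) / 18.39 = 0.005681 mg/L.
After input B: C = (18.39·0.005681 + 1.08·0.16) / 19.47 = 0.01424 mg/L.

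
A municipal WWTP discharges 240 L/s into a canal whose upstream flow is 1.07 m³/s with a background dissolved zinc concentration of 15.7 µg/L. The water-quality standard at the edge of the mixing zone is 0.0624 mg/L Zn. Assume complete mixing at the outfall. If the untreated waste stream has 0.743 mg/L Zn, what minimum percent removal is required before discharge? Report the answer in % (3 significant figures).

240 L/s = 0.24 m³/s.
15.7 µg/L = 0.0157 mg/L.
Mass balance: 0.0624·1.31 = 0.24·Cₑ + 1.07·0.0157.
Cₑ = (0.08174 − 0.0168) / 0.24 = 0.2706 mg/L.
Required removal = 1 − 0.2706/0.743 = 63.58 %.

63.6 %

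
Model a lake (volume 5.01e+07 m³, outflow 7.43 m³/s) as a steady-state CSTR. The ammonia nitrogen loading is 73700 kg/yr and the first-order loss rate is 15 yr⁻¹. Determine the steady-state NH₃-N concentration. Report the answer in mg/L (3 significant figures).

0.0747 mg/L

Outflow Q = 7.43 m³/s × 3.156e+07 s/yr = 2.345e+08 m³/yr.
Steady-state CSTR mass balance: W = Q·C + k·V·C, so C = W/(Q + kV).
Q + kV = 2.345e+08 + 15·5.01e+07 = 9.86e+08 m³/yr.
C = 73700/9.86e+08 = 7.475e-05 kg/m³ = 0.07475 mg/L.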